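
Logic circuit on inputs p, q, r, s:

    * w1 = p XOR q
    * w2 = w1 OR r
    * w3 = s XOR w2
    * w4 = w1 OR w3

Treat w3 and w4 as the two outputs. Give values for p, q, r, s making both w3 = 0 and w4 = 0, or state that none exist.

p=0 q=0 r=1 s=1

Check with p=0 q=0 r=1 s=1:
w1 = p XOR q = 0 XOR 0 = 0
w2 = w1 OR r = 0 OR 1 = 1
w3 = s XOR w2 = 1 XOR 1 = 0
w4 = w1 OR w3 = 0 OR 0 = 0
So w3 = 0 and w4 = 0.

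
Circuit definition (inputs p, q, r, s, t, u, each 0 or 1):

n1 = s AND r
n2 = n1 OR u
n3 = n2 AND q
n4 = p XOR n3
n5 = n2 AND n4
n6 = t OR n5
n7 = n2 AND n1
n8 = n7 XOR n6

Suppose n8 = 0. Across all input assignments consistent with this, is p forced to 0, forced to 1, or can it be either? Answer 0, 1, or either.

either

Both values of p occur among assignments with n8 = 0:
  p=0: p=0, q=0, r=0, s=0, t=0, u=0
  p=1: p=1, q=0, r=0, s=0, t=0, u=0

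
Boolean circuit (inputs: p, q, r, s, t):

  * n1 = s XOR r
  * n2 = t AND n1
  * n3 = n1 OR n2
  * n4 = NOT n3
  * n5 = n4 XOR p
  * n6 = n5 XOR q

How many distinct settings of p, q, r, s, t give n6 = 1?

16

n6 = n5 XOR q must be 1, so n5 and q differ.
Enumerating the 32 input combinations, 16 give n6 = 1 and 16 give n6 = 0.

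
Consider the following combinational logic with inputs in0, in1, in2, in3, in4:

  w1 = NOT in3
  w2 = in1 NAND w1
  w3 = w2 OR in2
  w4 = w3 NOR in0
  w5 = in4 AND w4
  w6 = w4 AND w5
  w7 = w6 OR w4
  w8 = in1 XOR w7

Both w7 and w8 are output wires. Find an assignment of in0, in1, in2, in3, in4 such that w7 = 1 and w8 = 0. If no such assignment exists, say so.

Check with in0=0, in1=1, in2=0, in3=0, in4=1:
w1 = NOT in3 = NOT 0 = 1
w2 = in1 NAND w1 = 1 NAND 1 = 0
w3 = w2 OR in2 = 0 OR 0 = 0
w4 = w3 NOR in0 = 0 NOR 0 = 1
w5 = in4 AND w4 = 1 AND 1 = 1
w6 = w4 AND w5 = 1 AND 1 = 1
w7 = w6 OR w4 = 1 OR 1 = 1
w8 = in1 XOR w7 = 1 XOR 1 = 0
So w7 = 1 and w8 = 0.

in0=0, in1=1, in2=0, in3=0, in4=1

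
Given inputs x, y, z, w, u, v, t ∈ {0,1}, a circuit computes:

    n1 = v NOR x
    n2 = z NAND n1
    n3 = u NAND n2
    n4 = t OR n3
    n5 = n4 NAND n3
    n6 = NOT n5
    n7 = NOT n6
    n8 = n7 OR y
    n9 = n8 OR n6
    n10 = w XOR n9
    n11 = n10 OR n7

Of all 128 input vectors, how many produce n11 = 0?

36

n11 = n10 OR n7 must be 0, so both n10 = 0 and n7 = 0.
n10 = w XOR n9 must be 0, so w and n9 are equal.
n7 = NOT n6 must be 0, so n6 = 1.
Enumerating the 128 input combinations, 36 give n11 = 0 and 92 give n11 = 1.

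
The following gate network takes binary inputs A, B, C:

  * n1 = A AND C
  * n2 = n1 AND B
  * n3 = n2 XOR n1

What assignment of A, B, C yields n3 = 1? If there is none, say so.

A=1, B=0, C=1

n3 = n2 XOR n1 must be 1, so n2 and n1 differ.
Check with A=1, B=0, C=1:
n1 = A AND C = 1 AND 1 = 1
n2 = n1 AND B = 1 AND 0 = 0
n3 = n2 XOR n1 = 0 XOR 1 = 1
So n3 = 1 as required.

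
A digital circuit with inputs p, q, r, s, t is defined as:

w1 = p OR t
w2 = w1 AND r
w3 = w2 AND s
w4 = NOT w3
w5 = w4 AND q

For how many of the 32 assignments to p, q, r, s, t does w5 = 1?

w5 = w4 AND q must be 1, so both w4 = 1 and q = 1.
w4 = NOT w3 must be 1, so w3 = 0.
Enumerating the 32 input combinations, 13 give w5 = 1 and 19 give w5 = 0.

13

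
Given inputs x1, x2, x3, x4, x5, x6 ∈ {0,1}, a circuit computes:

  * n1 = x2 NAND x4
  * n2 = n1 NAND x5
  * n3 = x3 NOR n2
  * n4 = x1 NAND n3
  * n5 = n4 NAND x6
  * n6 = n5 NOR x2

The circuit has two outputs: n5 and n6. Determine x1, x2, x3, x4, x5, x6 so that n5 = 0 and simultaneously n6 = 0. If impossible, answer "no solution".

x1=1, x2=1, x3=1, x4=1, x5=0, x6=1

Check with x1=1, x2=1, x3=1, x4=1, x5=0, x6=1:
n1 = x2 NAND x4 = 1 NAND 1 = 0
n2 = n1 NAND x5 = 0 NAND 0 = 1
n3 = x3 NOR n2 = 1 NOR 1 = 0
n4 = x1 NAND n3 = 1 NAND 0 = 1
n5 = n4 NAND x6 = 1 NAND 1 = 0
n6 = n5 NOR x2 = 0 NOR 1 = 0
So n5 = 0 and n6 = 0.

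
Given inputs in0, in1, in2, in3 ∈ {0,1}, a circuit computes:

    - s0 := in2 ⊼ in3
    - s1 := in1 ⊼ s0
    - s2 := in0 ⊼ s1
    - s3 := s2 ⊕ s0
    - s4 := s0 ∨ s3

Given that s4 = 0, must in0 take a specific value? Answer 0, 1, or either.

1

s4 = s0 ∨ s3 must be 0, so both s0 = 0 and s3 = 0.
s0 = in2 ⊼ in3 must be 0, so both in2 = 1 and in3 = 1.
s3 = s2 ⊕ s0 must be 0, so s2 and s0 are equal.
Every assignment with s4 = 0 has in0 = 1; there are 2 such assignment(s).
  in0=1, in1=0, in2=1, in3=1
  in0=1, in1=1, in2=1, in3=1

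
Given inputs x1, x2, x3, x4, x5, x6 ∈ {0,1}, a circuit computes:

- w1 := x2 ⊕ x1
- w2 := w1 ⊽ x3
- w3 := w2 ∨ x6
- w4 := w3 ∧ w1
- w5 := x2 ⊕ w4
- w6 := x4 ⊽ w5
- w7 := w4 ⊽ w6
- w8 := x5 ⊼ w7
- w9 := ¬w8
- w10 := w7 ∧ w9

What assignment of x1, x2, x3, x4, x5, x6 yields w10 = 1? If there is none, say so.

w10 = w7 ∧ w9 must be 1, so both w7 = 1 and w9 = 1.
w7 = w4 ⊽ w6 must be 1, so both w4 = 0 and w6 = 0.
Check with x1=0, x2=1, x3=1, x4=1, x5=1, x6=0:
w1 = x2 ⊕ x1 = 1 ⊕ 0 = 1
w2 = w1 ⊽ x3 = 1 ⊽ 1 = 0
w3 = w2 ∨ x6 = 0 ∨ 0 = 0
w4 = w3 ∧ w1 = 0 ∧ 1 = 0
w5 = x2 ⊕ w4 = 1 ⊕ 0 = 1
w6 = x4 ⊽ w5 = 1 ⊽ 1 = 0
w7 = w4 ⊽ w6 = 0 ⊽ 0 = 1
w8 = x5 ⊼ w7 = 1 ⊼ 1 = 0
w9 = ¬w8 = ¬0 = 1
w10 = w7 ∧ w9 = 1 ∧ 1 = 1
So w10 = 1 as required.

x1=0, x2=1, x3=1, x4=1, x5=1, x6=0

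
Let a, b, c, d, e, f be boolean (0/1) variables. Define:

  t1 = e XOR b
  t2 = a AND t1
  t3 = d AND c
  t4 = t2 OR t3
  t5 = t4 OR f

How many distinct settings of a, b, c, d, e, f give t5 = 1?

t5 = t4 OR f must be 1, so at least one of t4, f is 1.
Enumerating the 64 input combinations, 46 give t5 = 1 and 18 give t5 = 0.

46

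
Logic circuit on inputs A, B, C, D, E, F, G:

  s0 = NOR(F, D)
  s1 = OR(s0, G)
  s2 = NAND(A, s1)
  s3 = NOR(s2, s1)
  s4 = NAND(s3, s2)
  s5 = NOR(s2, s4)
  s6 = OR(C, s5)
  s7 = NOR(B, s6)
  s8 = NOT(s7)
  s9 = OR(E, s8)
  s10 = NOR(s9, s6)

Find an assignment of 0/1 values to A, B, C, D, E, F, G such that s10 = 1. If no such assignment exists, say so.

Check with A=0, B=0, C=0, D=1, E=0, F=0, G=0:
s0 = NOR(F, D) = NOR(0, 1) = 0
s1 = OR(s0, G) = OR(0, 0) = 0
s2 = NAND(A, s1) = NAND(0, 0) = 1
s3 = NOR(s2, s1) = NOR(1, 0) = 0
s4 = NAND(s3, s2) = NAND(0, 1) = 1
s5 = NOR(s2, s4) = NOR(1, 1) = 0
s6 = OR(C, s5) = OR(0, 0) = 0
s7 = NOR(B, s6) = NOR(0, 0) = 1
s8 = NOT(s7) = NOT 1 = 0
s9 = OR(E, s8) = OR(0, 0) = 0
s10 = NOR(s9, s6) = NOR(0, 0) = 1
So s10 = 1 as required.

A=0, B=0, C=0, D=1, E=0, F=0, G=0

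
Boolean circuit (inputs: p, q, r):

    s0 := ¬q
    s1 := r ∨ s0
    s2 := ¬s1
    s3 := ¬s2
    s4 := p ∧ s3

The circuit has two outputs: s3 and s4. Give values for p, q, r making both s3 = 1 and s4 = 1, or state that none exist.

Check with p=1 q=0 r=1:
s0 = ¬q = ¬0 = 1
s1 = r ∨ s0 = 1 ∨ 1 = 1
s2 = ¬s1 = ¬1 = 0
s3 = ¬s2 = ¬0 = 1
s4 = p ∧ s3 = 1 ∧ 1 = 1
So s3 = 1 and s4 = 1.

p=1 q=0 r=1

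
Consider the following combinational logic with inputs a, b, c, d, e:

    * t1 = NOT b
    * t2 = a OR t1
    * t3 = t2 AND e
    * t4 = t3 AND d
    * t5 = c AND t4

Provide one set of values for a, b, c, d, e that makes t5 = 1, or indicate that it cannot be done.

a=0, b=0, c=1, d=1, e=1

t5 = c AND t4 must be 1, so both c = 1 and t4 = 1.
t4 = t3 AND d must be 1, so both t3 = 1 and d = 1.
Check with a=0, b=0, c=1, d=1, e=1:
t1 = NOT b = NOT 0 = 1
t2 = a OR t1 = 0 OR 1 = 1
t3 = t2 AND e = 1 AND 1 = 1
t4 = t3 AND d = 1 AND 1 = 1
t5 = c AND t4 = 1 AND 1 = 1
So t5 = 1 as required.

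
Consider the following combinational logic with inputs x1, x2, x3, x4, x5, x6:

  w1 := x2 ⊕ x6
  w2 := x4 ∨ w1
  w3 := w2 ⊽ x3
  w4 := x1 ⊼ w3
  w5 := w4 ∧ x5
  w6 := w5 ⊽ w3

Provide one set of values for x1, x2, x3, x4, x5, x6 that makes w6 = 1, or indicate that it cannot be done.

w6 = w5 ⊽ w3 must be 1, so both w5 = 0 and w3 = 0.
w5 = w4 ∧ x5 must be 0, so at least one of w4, x5 is 0.
Check with x1=0, x2=1, x3=0, x4=1, x5=0, x6=1:
w1 = x2 ⊕ x6 = 1 ⊕ 1 = 0
w2 = x4 ∨ w1 = 1 ∨ 0 = 1
w3 = w2 ⊽ x3 = 1 ⊽ 0 = 0
w4 = x1 ⊼ w3 = 0 ⊼ 0 = 1
w5 = w4 ∧ x5 = 1 ∧ 0 = 0
w6 = w5 ⊽ w3 = 0 ⊽ 0 = 1
So w6 = 1 as required.

x1=0, x2=1, x3=0, x4=1, x5=0, x6=1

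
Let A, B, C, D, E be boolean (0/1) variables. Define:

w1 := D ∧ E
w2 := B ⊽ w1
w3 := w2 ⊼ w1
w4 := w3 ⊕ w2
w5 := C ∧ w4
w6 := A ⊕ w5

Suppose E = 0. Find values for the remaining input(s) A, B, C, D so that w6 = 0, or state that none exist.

A=0, B=0, C=0, D=1

w6 = A ⊕ w5 must be 0, so A and w5 are equal.
Check with E = 0 and A=0, B=0, C=0, D=1:
w1 = D ∧ E = 1 ∧ 0 = 0
w2 = B ⊽ w1 = 0 ⊽ 0 = 1
w3 = w2 ⊼ w1 = 1 ⊼ 0 = 1
w4 = w3 ⊕ w2 = 1 ⊕ 1 = 0
w5 = C ∧ w4 = 0 ∧ 0 = 0
w6 = A ⊕ w5 = 0 ⊕ 0 = 0
So w6 = 0.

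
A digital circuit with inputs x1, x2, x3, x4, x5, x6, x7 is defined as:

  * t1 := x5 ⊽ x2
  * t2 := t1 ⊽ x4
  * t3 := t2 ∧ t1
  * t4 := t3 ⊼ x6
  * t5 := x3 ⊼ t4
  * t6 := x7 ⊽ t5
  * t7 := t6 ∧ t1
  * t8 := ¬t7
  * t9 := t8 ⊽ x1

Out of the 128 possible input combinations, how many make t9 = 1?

4

t9 = t8 ⊽ x1 must be 1, so both t8 = 0 and x1 = 0.
t8 = ¬t7 must be 0, so t7 = 1.
t7 = t6 ∧ t1 must be 1, so both t6 = 1 and t1 = 1.
Enumerating the 128 input combinations, 4 give t9 = 1 and 124 give t9 = 0.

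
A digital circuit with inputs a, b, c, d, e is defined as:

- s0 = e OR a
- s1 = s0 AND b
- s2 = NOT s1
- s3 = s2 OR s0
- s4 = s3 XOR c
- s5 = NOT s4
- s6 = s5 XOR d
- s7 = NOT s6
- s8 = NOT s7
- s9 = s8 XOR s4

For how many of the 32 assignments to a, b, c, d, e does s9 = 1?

16

s9 = s8 XOR s4 must be 1, so s8 and s4 differ.
Enumerating the 32 input combinations, 16 give s9 = 1 and 16 give s9 = 0.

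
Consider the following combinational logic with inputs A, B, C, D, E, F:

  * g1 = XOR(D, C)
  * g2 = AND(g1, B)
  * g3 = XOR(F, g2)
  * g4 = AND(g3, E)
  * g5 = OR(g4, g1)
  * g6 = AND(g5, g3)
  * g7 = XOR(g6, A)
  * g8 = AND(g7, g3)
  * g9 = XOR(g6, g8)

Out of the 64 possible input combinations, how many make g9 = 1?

g9 = XOR(g6, g8) must be 1, so g6 and g8 differ.
Enumerating the 64 input combinations, 16 give g9 = 1 and 48 give g9 = 0.

16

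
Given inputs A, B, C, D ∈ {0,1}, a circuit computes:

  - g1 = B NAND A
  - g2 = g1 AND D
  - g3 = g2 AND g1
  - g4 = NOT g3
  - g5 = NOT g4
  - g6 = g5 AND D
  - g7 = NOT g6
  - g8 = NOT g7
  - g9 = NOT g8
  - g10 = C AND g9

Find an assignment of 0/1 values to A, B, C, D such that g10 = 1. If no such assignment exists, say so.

A=0 B=0 C=1 D=0

Check with A=0 B=0 C=1 D=0:
g1 = B NAND A = 0 NAND 0 = 1
g2 = g1 AND D = 1 AND 0 = 0
g3 = g2 AND g1 = 0 AND 1 = 0
g4 = NOT g3 = NOT 0 = 1
g5 = NOT g4 = NOT 1 = 0
g6 = g5 AND D = 0 AND 0 = 0
g7 = NOT g6 = NOT 0 = 1
g8 = NOT g7 = NOT 1 = 0
g9 = NOT g8 = NOT 0 = 1
g10 = C AND g9 = 1 AND 1 = 1
So g10 = 1 as required.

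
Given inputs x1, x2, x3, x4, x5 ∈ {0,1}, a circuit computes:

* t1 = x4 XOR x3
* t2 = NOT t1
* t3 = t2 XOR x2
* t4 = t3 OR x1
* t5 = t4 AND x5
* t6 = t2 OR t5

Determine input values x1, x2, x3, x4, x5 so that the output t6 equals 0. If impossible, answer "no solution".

x1=1, x2=0, x3=0, x4=1, x5=0

t6 = t2 OR t5 must be 0, so both t2 = 0 and t5 = 0.
t2 = NOT t1 must be 0, so t1 = 1.
t5 = t4 AND x5 must be 0, so at least one of t4, x5 is 0.
Check with x1=1, x2=0, x3=0, x4=1, x5=0:
t1 = x4 XOR x3 = 1 XOR 0 = 1
t2 = NOT t1 = NOT 1 = 0
t3 = t2 XOR x2 = 0 XOR 0 = 0
t4 = t3 OR x1 = 0 OR 1 = 1
t5 = t4 AND x5 = 1 AND 0 = 0
t6 = t2 OR t5 = 0 OR 0 = 0
So t6 = 0 as required.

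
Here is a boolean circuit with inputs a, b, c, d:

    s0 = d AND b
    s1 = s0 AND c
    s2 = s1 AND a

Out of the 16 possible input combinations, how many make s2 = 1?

1

s2 = s1 AND a must be 1, so both s1 = 1 and a = 1.
s1 = s0 AND c must be 1, so both s0 = 1 and c = 1.
Enumerating the 16 input combinations, 1 give s2 = 1 and 15 give s2 = 0.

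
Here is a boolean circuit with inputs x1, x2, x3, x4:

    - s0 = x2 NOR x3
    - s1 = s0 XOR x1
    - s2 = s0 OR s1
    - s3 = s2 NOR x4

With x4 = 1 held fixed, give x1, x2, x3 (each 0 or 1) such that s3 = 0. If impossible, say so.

x1=0, x2=0, x3=1

s3 = s2 NOR x4 must be 0, so at least one of s2, x4 is 1.
Check with x4 = 1 and x1=0, x2=0, x3=1:
s0 = x2 NOR x3 = 0 NOR 1 = 0
s1 = s0 XOR x1 = 0 XOR 0 = 0
s2 = s0 OR s1 = 0 OR 0 = 0
s3 = s2 NOR x4 = 0 NOR 1 = 0
So s3 = 0.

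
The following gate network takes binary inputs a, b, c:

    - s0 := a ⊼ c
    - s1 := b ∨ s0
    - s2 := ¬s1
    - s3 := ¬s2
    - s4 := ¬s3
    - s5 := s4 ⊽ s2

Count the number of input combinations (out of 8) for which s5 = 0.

1

s5 = s4 ⊽ s2 must be 0, so at least one of s4, s2 is 1.
Satisfying assignments:
  a=1, b=0, c=1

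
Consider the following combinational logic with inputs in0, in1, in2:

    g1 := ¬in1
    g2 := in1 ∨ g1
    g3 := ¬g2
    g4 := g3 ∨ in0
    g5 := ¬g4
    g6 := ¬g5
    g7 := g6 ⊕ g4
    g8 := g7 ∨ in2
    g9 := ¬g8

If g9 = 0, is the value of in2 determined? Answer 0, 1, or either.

g9 = ¬g8 must be 0, so g8 = 1.
g8 = g7 ∨ in2 must be 1, so at least one of g7, in2 is 1.
Every assignment with g9 = 0 has in2 = 1; there are 4 such assignment(s).
  in0=0, in1=0, in2=1
  in0=0, in1=1, in2=1
  in0=1, in1=0, in2=1
  in0=1, in1=1, in2=1

1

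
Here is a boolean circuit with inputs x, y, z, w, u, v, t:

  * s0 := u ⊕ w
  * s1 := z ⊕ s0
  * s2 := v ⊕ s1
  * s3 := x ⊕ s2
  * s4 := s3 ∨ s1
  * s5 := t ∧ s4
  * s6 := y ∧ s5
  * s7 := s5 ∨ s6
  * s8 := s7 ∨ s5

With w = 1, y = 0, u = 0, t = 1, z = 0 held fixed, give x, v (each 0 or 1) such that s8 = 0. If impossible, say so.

With w = 1, y = 0, u = 0, t = 1, z = 0 fixed, none of the 4 settings of x, v give s8 = 0.
For example, with x=1, v=1:
s0 = u ⊕ w = 0 ⊕ 1 = 1
s1 = z ⊕ s0 = 0 ⊕ 1 = 1
s2 = v ⊕ s1 = 1 ⊕ 1 = 0
s3 = x ⊕ s2 = 1 ⊕ 0 = 1
s4 = s3 ∨ s1 = 1 ∨ 1 = 1
s5 = t ∧ s4 = 1 ∧ 1 = 1
s6 = y ∧ s5 = 0 ∧ 1 = 0
s7 = s5 ∨ s6 = 1 ∨ 0 = 1
s8 = s7 ∨ s5 = 1 ∨ 1 = 1
giving s8 = 1 ≠ 0.

no solution exists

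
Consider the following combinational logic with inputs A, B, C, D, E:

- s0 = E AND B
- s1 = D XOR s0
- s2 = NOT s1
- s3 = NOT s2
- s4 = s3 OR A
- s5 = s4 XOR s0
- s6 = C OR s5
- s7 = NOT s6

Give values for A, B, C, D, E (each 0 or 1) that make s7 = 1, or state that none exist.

s7 = NOT s6 must be 1, so s6 = 0.
Check with A=1, B=1, C=0, D=1, E=1:
s0 = E AND B = 1 AND 1 = 1
s1 = D XOR s0 = 1 XOR 1 = 0
s2 = NOT s1 = NOT 0 = 1
s3 = NOT s2 = NOT 1 = 0
s4 = s3 OR A = 0 OR 1 = 1
s5 = s4 XOR s0 = 1 XOR 1 = 0
s6 = C OR s5 = 0 OR 0 = 0
s7 = NOT s6 = NOT 0 = 1
So s7 = 1 as required.

A=1, B=1, C=0, D=1, E=1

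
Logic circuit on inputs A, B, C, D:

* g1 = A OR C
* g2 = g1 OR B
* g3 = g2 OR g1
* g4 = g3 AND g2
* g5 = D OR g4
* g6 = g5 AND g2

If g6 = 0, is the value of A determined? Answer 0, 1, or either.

0

g6 = g5 AND g2 must be 0, so at least one of g5, g2 is 0.
Every assignment with g6 = 0 has A = 0; there are 2 such assignment(s).
  A=0, B=0, C=0, D=0
  A=0, B=0, C=0, D=1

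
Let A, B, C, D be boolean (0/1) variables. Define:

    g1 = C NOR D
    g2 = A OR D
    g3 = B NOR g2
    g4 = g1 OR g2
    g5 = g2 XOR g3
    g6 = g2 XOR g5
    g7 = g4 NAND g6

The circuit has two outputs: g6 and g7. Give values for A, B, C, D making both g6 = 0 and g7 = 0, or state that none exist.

Across all 16 input combinations, none give both g6 = 0 and g7 = 0.

no solution exists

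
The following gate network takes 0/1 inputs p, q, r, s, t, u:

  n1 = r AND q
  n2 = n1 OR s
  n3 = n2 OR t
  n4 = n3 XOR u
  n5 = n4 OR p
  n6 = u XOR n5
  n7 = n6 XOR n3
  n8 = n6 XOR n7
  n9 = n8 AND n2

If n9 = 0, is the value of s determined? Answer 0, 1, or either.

n9 = n8 AND n2 must be 0, so at least one of n8, n2 is 0.
Every assignment with n9 = 0 has s = 0; there are 24 such assignment(s).

0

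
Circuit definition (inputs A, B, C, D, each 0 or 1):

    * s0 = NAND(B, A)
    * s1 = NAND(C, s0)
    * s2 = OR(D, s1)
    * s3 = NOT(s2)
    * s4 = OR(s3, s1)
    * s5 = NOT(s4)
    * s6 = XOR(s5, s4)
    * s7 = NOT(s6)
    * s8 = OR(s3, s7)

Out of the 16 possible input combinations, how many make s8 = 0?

13

s8 = OR(s3, s7) must be 0, so both s3 = 0 and s7 = 0.
s3 = NOT(s2) must be 0, so s2 = 1.
Enumerating the 16 input combinations, 13 give s8 = 0 and 3 give s8 = 1.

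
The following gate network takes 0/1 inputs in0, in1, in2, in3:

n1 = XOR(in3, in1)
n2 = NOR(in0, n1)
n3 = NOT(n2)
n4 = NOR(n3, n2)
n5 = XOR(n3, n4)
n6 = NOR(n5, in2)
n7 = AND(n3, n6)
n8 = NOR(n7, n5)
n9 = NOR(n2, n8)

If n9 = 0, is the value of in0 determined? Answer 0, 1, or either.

0

n9 = NOR(n2, n8) must be 0, so at least one of n2, n8 is 1.
Every assignment with n9 = 0 has in0 = 0; there are 4 such assignment(s).
  in0=0, in1=0, in2=0, in3=0
  in0=0, in1=0, in2=1, in3=0
  in0=0, in1=1, in2=0, in3=1
  in0=0, in1=1, in2=1, in3=1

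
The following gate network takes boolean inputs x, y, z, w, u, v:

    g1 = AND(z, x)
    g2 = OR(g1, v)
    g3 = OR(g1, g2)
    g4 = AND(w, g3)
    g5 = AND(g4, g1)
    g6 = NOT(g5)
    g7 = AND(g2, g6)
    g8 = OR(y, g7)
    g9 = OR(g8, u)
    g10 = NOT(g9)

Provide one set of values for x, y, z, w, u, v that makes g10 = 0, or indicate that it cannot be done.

g10 = NOT(g9) must be 0, so g9 = 1.
Check with x=1, y=1, z=0, w=0, u=1, v=0:
g1 = AND(z, x) = AND(0, 1) = 0
g2 = OR(g1, v) = OR(0, 0) = 0
g3 = OR(g1, g2) = OR(0, 0) = 0
g4 = AND(w, g3) = AND(0, 0) = 0
g5 = AND(g4, g1) = AND(0, 0) = 0
g6 = NOT(g5) = NOT 0 = 1
g7 = AND(g2, g6) = AND(0, 1) = 0
g8 = OR(y, g7) = OR(1, 0) = 1
g9 = OR(g8, u) = OR(1, 1) = 1
g10 = NOT(g9) = NOT 1 = 0
So g10 = 0 as required.

x=1, y=1, z=0, w=0, u=1, v=0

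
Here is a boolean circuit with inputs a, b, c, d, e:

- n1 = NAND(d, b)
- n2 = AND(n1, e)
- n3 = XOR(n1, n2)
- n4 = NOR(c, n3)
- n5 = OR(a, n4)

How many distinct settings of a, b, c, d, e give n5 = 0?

n5 = OR(a, n4) must be 0, so both a = 0 and n4 = 0.
Enumerating the 32 input combinations, 11 give n5 = 0 and 21 give n5 = 1.

11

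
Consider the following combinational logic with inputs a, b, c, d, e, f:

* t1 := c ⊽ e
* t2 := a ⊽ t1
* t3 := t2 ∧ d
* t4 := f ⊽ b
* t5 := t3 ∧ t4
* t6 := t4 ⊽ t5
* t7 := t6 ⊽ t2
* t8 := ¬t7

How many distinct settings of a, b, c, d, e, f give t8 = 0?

10

t8 = ¬t7 must be 0, so t7 = 1.
t7 = t6 ⊽ t2 must be 1, so both t6 = 0 and t2 = 0.
Enumerating the 64 input combinations, 10 give t8 = 0 and 54 give t8 = 1.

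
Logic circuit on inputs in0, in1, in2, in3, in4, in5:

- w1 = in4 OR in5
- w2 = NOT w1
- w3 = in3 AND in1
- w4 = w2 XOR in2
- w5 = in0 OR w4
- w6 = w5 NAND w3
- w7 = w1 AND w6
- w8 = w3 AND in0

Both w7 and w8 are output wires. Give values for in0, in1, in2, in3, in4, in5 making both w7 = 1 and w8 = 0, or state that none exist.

in0=0 in1=1 in2=0 in3=0 in4=0 in5=1

Check with in0=0 in1=1 in2=0 in3=0 in4=0 in5=1:
w1 = in4 OR in5 = 0 OR 1 = 1
w2 = NOT w1 = NOT 1 = 0
w3 = in3 AND in1 = 0 AND 1 = 0
w4 = w2 XOR in2 = 0 XOR 0 = 0
w5 = in0 OR w4 = 0 OR 0 = 0
w6 = w5 NAND w3 = 0 NAND 0 = 1
w7 = w1 AND w6 = 1 AND 1 = 1
w8 = w3 AND in0 = 0 AND 0 = 0
So w7 = 1 and w8 = 0.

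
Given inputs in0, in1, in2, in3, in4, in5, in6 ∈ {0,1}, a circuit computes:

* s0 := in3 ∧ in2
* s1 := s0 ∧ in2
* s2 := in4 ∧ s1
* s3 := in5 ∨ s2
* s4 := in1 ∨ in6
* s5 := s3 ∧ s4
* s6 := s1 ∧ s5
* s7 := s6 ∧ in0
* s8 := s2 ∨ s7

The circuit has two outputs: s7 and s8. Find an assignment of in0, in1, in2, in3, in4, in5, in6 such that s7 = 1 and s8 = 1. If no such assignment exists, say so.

Check with in0=1 in1=0 in2=1 in3=1 in4=0 in5=1 in6=1:
s0 = in3 ∧ in2 = 1 ∧ 1 = 1
s1 = s0 ∧ in2 = 1 ∧ 1 = 1
s2 = in4 ∧ s1 = 0 ∧ 1 = 0
s3 = in5 ∨ s2 = 1 ∨ 0 = 1
s4 = in1 ∨ in6 = 0 ∨ 1 = 1
s5 = s3 ∧ s4 = 1 ∧ 1 = 1
s6 = s1 ∧ s5 = 1 ∧ 1 = 1
s7 = s6 ∧ in0 = 1 ∧ 1 = 1
s8 = s2 ∨ s7 = 0 ∨ 1 = 1
So s7 = 1 and s8 = 1.

in0=1 in1=0 in2=1 in3=1 in4=0 in5=1 in6=1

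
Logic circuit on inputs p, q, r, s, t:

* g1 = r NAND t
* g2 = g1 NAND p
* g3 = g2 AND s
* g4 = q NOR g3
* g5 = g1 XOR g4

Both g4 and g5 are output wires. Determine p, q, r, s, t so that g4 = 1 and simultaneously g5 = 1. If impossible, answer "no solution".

p=0, q=0, r=1, s=0, t=1

Check with p=0, q=0, r=1, s=0, t=1:
g1 = r NAND t = 1 NAND 1 = 0
g2 = g1 NAND p = 0 NAND 0 = 1
g3 = g2 AND s = 1 AND 0 = 0
g4 = q NOR g3 = 0 NOR 0 = 1
g5 = g1 XOR g4 = 0 XOR 1 = 1
So g4 = 1 and g5 = 1.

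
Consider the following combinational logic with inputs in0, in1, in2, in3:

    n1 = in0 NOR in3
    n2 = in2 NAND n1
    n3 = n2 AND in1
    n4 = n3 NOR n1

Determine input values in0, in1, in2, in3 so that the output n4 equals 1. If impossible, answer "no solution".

n4 = n3 NOR n1 must be 1, so both n3 = 0 and n1 = 0.
n3 = n2 AND in1 must be 0, so at least one of n2, in1 is 0.
n1 = in0 NOR in3 must be 0, so at least one of in0, in3 is 1.
Check with in0=1, in1=0, in2=1, in3=1:
n1 = in0 NOR in3 = 1 NOR 1 = 0
n2 = in2 NAND n1 = 1 NAND 0 = 1
n3 = n2 AND in1 = 1 AND 0 = 0
n4 = n3 NOR n1 = 0 NOR 0 = 1
So n4 = 1 as required.

in0=1, in1=0, in2=1, in3=1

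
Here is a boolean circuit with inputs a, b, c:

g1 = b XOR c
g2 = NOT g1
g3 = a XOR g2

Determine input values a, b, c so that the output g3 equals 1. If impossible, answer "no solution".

Check with a=1, b=1, c=0:
g1 = b XOR c = 1 XOR 0 = 1
g2 = NOT g1 = NOT 1 = 0
g3 = a XOR g2 = 1 XOR 0 = 1
So g3 = 1 as required.

a=1, b=1, c=0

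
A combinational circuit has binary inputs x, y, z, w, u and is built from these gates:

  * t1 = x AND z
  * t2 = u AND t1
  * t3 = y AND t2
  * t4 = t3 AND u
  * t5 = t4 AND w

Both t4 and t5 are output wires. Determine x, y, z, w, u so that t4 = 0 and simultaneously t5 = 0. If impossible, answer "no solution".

x=1, y=0, z=0, w=1, u=0

Check with x=1, y=0, z=0, w=1, u=0:
t1 = x AND z = 1 AND 0 = 0
t2 = u AND t1 = 0 AND 0 = 0
t3 = y AND t2 = 0 AND 0 = 0
t4 = t3 AND u = 0 AND 0 = 0
t5 = t4 AND w = 0 AND 1 = 0
So t4 = 0 and t5 = 0.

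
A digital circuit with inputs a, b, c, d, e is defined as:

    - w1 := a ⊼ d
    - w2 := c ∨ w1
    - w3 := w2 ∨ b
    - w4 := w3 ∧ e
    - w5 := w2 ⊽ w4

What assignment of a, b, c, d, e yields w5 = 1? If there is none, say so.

a=1 b=1 c=0 d=1 e=0

w5 = w2 ⊽ w4 must be 1, so both w2 = 0 and w4 = 0.
Check with a=1 b=1 c=0 d=1 e=0:
w1 = a ⊼ d = 1 ⊼ 1 = 0
w2 = c ∨ w1 = 0 ∨ 0 = 0
w3 = w2 ∨ b = 0 ∨ 1 = 1
w4 = w3 ∧ e = 1 ∧ 0 = 0
w5 = w2 ⊽ w4 = 0 ⊽ 0 = 1
So w5 = 1 as required.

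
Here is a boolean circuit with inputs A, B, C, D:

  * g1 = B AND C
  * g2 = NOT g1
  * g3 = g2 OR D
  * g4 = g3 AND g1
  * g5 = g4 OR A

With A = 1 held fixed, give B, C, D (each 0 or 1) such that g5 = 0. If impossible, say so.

With A = 1 fixed, none of the 8 settings of B, C, D give g5 = 0.
For example, with B=1, C=0, D=0:
g1 = B AND C = 1 AND 0 = 0
g2 = NOT g1 = NOT 0 = 1
g3 = g2 OR D = 1 OR 0 = 1
g4 = g3 AND g1 = 1 AND 0 = 0
g5 = g4 OR A = 0 OR 1 = 1
giving g5 = 1 ≠ 0.

no solution exists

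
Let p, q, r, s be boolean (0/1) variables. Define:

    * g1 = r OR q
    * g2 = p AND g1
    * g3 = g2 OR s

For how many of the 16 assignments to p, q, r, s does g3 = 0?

g3 = g2 OR s must be 0, so both g2 = 0 and s = 0.
g2 = p AND g1 must be 0, so at least one of p, g1 is 0.
Satisfying assignments:
  p=0, q=0, r=0, s=0
  p=0, q=0, r=1, s=0
  p=0, q=1, r=0, s=0
  p=0, q=1, r=1, s=0
  p=1, q=0, r=0, s=0

5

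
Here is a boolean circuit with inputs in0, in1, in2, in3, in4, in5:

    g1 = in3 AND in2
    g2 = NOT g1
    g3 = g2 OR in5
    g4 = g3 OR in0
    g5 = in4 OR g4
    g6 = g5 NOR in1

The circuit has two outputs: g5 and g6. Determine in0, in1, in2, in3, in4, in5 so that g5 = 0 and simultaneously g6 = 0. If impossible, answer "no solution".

Check with in0=0, in1=1, in2=1, in3=1, in4=0, in5=0:
g1 = in3 AND in2 = 1 AND 1 = 1
g2 = NOT g1 = NOT 1 = 0
g3 = g2 OR in5 = 0 OR 0 = 0
g4 = g3 OR in0 = 0 OR 0 = 0
g5 = in4 OR g4 = 0 OR 0 = 0
g6 = g5 NOR in1 = 0 NOR 1 = 0
So g5 = 0 and g6 = 0.

in0=0, in1=1, in2=1, in3=1, in4=0, in5=0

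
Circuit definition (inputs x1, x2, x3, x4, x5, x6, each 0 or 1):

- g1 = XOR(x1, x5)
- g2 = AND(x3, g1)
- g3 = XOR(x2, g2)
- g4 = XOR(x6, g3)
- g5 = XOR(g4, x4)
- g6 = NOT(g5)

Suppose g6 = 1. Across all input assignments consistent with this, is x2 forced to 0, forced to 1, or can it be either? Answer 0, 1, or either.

Both values of x2 occur among assignments with g6 = 1:
  x2=0: x1=0, x2=0, x3=0, x4=0, x5=0, x6=0
  x2=1: x1=0, x2=1, x3=0, x4=0, x5=0, x6=1

either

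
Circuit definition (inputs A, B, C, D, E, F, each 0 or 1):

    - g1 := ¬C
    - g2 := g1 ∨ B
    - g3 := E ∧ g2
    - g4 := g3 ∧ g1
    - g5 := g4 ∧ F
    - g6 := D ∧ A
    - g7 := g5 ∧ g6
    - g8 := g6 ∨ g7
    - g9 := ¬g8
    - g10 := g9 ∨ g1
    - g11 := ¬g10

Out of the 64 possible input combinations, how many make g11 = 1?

8

g11 = ¬g10 must be 1, so g10 = 0.
g10 = g9 ∨ g1 must be 0, so both g9 = 0 and g1 = 0.
Enumerating the 64 input combinations, 8 give g11 = 1 and 56 give g11 = 0.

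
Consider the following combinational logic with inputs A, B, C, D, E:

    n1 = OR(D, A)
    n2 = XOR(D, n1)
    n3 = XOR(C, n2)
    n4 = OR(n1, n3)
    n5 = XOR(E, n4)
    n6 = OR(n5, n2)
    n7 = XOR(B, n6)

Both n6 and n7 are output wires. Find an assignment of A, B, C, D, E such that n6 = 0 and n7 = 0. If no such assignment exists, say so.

Check with A=0, B=0, C=0, D=1, E=1:
n1 = OR(D, A) = OR(1, 0) = 1
n2 = XOR(D, n1) = XOR(1, 1) = 0
n3 = XOR(C, n2) = XOR(0, 0) = 0
n4 = OR(n1, n3) = OR(1, 0) = 1
n5 = XOR(E, n4) = XOR(1, 1) = 0
n6 = OR(n5, n2) = OR(0, 0) = 0
n7 = XOR(B, n6) = XOR(0, 0) = 0
So n6 = 0 and n7 = 0.

A=0, B=0, C=0, D=1, E=1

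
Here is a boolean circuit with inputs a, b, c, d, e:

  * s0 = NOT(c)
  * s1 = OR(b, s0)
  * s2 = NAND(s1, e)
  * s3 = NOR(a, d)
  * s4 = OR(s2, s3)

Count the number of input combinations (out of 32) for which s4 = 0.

9

s4 = OR(s2, s3) must be 0, so both s2 = 0 and s3 = 0.
Enumerating the 32 input combinations, 9 give s4 = 0 and 23 give s4 = 1.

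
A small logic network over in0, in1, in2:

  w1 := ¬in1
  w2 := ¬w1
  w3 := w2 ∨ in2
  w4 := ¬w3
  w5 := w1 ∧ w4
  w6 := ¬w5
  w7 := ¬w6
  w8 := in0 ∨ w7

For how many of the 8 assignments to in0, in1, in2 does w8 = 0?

3

w8 = in0 ∨ w7 must be 0, so both in0 = 0 and w7 = 0.
w7 = ¬w6 must be 0, so w6 = 1.
Satisfying assignments:
  in0=0, in1=0, in2=1
  in0=0, in1=1, in2=0
  in0=0, in1=1, in2=1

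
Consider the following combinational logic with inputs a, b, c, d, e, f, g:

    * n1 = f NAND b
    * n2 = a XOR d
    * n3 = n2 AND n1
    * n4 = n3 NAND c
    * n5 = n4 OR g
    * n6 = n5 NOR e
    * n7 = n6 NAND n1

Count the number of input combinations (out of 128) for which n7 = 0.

n7 = n6 NAND n1 must be 0, so both n6 = 1 and n1 = 1.
n6 = n5 NOR e must be 1, so both n5 = 0 and e = 0.
n1 = f NAND b must be 1, so at least one of f, b is 0.
Enumerating the 128 input combinations, 6 give n7 = 0 and 122 give n7 = 1.

6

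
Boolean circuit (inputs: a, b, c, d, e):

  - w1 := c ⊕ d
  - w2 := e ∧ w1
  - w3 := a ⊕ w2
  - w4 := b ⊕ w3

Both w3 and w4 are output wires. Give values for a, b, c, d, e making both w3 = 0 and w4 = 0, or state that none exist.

a=0 b=0 c=0 d=0 e=1

Check with a=0 b=0 c=0 d=0 e=1:
w1 = c ⊕ d = 0 ⊕ 0 = 0
w2 = e ∧ w1 = 1 ∧ 0 = 0
w3 = a ⊕ w2 = 0 ⊕ 0 = 0
w4 = b ⊕ w3 = 0 ⊕ 0 = 0
So w3 = 0 and w4 = 0.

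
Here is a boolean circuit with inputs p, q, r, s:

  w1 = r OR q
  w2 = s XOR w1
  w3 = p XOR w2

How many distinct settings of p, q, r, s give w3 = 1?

w3 = p XOR w2 must be 1, so p and w2 differ.
Enumerating the 16 input combinations, 8 give w3 = 1 and 8 give w3 = 0.

8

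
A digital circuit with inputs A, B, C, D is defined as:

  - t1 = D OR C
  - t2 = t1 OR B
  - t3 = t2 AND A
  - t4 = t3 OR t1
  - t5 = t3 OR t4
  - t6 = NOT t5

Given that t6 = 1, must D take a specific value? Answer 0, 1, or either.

0

t6 = NOT t5 must be 1, so t5 = 0.
Every assignment with t6 = 1 has D = 0; there are 3 such assignment(s).
  A=0, B=0, C=0, D=0
  A=0, B=1, C=0, D=0
  A=1, B=0, C=0, D=0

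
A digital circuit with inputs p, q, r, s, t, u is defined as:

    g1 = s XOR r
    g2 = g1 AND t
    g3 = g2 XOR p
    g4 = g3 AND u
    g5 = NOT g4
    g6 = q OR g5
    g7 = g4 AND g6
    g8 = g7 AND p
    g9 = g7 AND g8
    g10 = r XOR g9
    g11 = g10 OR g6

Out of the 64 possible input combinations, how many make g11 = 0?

g11 = g10 OR g6 must be 0, so both g10 = 0 and g6 = 0.
g10 = r XOR g9 must be 0, so r and g9 are equal.
Satisfying assignments:
  p=0, q=0, r=0, s=1, t=1, u=1
  p=1, q=0, r=0, s=0, t=0, u=1
  p=1, q=0, r=0, s=0, t=1, u=1
  p=1, q=0, r=0, s=1, t=0, u=1

4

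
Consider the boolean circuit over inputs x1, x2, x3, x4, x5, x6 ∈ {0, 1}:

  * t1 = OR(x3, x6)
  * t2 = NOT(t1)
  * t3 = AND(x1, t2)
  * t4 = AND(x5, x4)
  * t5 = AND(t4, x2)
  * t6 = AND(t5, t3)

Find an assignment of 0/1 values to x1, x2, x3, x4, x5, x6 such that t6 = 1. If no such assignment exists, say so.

t6 = AND(t5, t3) must be 1, so both t5 = 1 and t3 = 1.
t5 = AND(t4, x2) must be 1, so both t4 = 1 and x2 = 1.
t3 = AND(x1, t2) must be 1, so both x1 = 1 and t2 = 1.
Check with x1=1, x2=1, x3=0, x4=1, x5=1, x6=0:
t1 = OR(x3, x6) = OR(0, 0) = 0
t2 = NOT(t1) = NOT 0 = 1
t3 = AND(x1, t2) = AND(1, 1) = 1
t4 = AND(x5, x4) = AND(1, 1) = 1
t5 = AND(t4, x2) = AND(1, 1) = 1
t6 = AND(t5, t3) = AND(1, 1) = 1
So t6 = 1 as required.

x1=1, x2=1, x3=0, x4=1, x5=1, x6=0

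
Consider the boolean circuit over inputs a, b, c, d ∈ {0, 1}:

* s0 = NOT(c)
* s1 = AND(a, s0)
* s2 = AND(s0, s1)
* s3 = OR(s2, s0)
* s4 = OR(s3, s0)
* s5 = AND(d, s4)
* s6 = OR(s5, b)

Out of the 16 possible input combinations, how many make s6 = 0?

s6 = OR(s5, b) must be 0, so both s5 = 0 and b = 0.
s5 = AND(d, s4) must be 0, so at least one of d, s4 is 0.
Satisfying assignments:
  a=0, b=0, c=0, d=0
  a=0, b=0, c=1, d=0
  a=0, b=0, c=1, d=1
  a=1, b=0, c=0, d=0
  a=1, b=0, c=1, d=0
  a=1, b=0, c=1, d=1

6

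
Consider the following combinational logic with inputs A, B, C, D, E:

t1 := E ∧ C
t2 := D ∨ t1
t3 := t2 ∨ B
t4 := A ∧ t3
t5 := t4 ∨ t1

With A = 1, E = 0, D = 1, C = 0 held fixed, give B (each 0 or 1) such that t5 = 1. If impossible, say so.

Check with A = 1, E = 0, D = 1, C = 0 and B=0:
t1 = E ∧ C = 0 ∧ 0 = 0
t2 = D ∨ t1 = 1 ∨ 0 = 1
t3 = t2 ∨ B = 1 ∨ 0 = 1
t4 = A ∧ t3 = 1 ∧ 1 = 1
t5 = t4 ∨ t1 = 1 ∨ 0 = 1
So t5 = 1.

B=0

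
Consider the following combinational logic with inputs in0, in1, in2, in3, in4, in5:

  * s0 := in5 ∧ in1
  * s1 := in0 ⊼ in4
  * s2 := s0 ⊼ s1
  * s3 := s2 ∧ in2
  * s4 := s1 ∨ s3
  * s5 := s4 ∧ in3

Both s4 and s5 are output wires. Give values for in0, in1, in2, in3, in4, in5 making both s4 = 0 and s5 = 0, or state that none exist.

Check with in0=1 in1=1 in2=0 in3=0 in4=1 in5=1:
s0 = in5 ∧ in1 = 1 ∧ 1 = 1
s1 = in0 ⊼ in4 = 1 ⊼ 1 = 0
s2 = s0 ⊼ s1 = 1 ⊼ 0 = 1
s3 = s2 ∧ in2 = 1 ∧ 0 = 0
s4 = s1 ∨ s3 = 0 ∨ 0 = 0
s5 = s4 ∧ in3 = 0 ∧ 0 = 0
So s4 = 0 and s5 = 0.

in0=1 in1=1 in2=0 in3=0 in4=1 in5=1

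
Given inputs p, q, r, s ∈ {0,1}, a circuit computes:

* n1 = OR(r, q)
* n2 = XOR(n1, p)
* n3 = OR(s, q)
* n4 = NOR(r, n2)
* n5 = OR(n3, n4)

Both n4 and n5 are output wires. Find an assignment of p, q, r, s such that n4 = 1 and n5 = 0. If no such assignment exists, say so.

Across all 16 input combinations, none give both n4 = 1 and n5 = 0.

no solution exists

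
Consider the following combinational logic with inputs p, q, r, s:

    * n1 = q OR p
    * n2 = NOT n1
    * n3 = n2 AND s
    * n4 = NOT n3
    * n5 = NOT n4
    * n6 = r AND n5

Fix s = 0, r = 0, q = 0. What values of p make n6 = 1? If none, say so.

With s = 0, r = 0, q = 0 fixed, none of the 2 settings of p give n6 = 1.
For example, with p=0:
n1 = q OR p = 0 OR 0 = 0
n2 = NOT n1 = NOT 0 = 1
n3 = n2 AND s = 1 AND 0 = 0
n4 = NOT n3 = NOT 0 = 1
n5 = NOT n4 = NOT 1 = 0
n6 = r AND n5 = 0 AND 0 = 0
giving n6 = 0 ≠ 1.

no solution exists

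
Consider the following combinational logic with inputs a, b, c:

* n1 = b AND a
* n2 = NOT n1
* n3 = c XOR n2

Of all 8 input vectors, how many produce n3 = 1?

4

n3 = c XOR n2 must be 1, so c and n2 differ.
Satisfying assignments:
  a=0, b=0, c=0
  a=0, b=1, c=0
  a=1, b=0, c=0
  a=1, b=1, c=1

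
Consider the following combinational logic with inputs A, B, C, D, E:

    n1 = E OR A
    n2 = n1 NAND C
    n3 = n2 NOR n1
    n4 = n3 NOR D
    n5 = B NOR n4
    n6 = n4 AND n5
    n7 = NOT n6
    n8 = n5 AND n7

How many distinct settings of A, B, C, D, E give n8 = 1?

8

n8 = n5 AND n7 must be 1, so both n5 = 1 and n7 = 1.
n5 = B NOR n4 must be 1, so both B = 0 and n4 = 0.
Enumerating the 32 input combinations, 8 give n8 = 1 and 24 give n8 = 0.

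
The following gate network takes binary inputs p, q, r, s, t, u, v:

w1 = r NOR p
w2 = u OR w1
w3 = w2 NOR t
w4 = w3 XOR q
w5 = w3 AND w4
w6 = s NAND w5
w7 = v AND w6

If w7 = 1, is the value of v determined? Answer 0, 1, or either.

w7 = v AND w6 must be 1, so both v = 1 and w6 = 1.
w6 = s NAND w5 must be 1, so at least one of s, w5 is 0.
Every assignment with w7 = 1 has v = 1; there are 61 such assignment(s).

1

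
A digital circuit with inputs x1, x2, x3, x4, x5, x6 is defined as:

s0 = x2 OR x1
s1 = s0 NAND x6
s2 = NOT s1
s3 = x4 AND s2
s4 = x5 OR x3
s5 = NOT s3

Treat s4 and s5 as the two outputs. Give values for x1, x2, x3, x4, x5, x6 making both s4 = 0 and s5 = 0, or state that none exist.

Check with x1=0, x2=1, x3=0, x4=1, x5=0, x6=1:
s0 = x2 OR x1 = 1 OR 0 = 1
s1 = s0 NAND x6 = 1 NAND 1 = 0
s2 = NOT s1 = NOT 0 = 1
s3 = x4 AND s2 = 1 AND 1 = 1
s4 = x5 OR x3 = 0 OR 0 = 0
s5 = NOT s3 = NOT 1 = 0
So s4 = 0 and s5 = 0.

x1=0, x2=1, x3=0, x4=1, x5=0, x6=1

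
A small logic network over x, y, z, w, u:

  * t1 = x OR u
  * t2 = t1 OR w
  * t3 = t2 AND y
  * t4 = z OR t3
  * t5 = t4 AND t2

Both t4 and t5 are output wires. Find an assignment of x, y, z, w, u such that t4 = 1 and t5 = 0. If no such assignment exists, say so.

Check with x=0, y=0, z=1, w=0, u=0:
t1 = x OR u = 0 OR 0 = 0
t2 = t1 OR w = 0 OR 0 = 0
t3 = t2 AND y = 0 AND 0 = 0
t4 = z OR t3 = 1 OR 0 = 1
t5 = t4 AND t2 = 1 AND 0 = 0
So t4 = 1 and t5 = 0.

x=0, y=0, z=1, w=0, u=0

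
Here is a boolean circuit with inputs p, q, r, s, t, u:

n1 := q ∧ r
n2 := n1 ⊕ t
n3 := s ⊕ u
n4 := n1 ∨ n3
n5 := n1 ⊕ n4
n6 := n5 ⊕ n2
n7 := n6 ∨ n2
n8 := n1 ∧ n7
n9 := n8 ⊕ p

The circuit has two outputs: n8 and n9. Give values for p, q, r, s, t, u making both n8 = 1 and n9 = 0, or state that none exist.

Check with p=1, q=1, r=1, s=0, t=0, u=1:
n1 = q ∧ r = 1 ∧ 1 = 1
n2 = n1 ⊕ t = 1 ⊕ 0 = 1
n3 = s ⊕ u = 0 ⊕ 1 = 1
n4 = n1 ∨ n3 = 1 ∨ 1 = 1
n5 = n1 ⊕ n4 = 1 ⊕ 1 = 0
n6 = n5 ⊕ n2 = 0 ⊕ 1 = 1
n7 = n6 ∨ n2 = 1 ∨ 1 = 1
n8 = n1 ∧ n7 = 1 ∧ 1 = 1
n9 = n8 ⊕ p = 1 ⊕ 1 = 0
So n8 = 1 and n9 = 0.

p=1, q=1, r=1, s=0, t=0, u=1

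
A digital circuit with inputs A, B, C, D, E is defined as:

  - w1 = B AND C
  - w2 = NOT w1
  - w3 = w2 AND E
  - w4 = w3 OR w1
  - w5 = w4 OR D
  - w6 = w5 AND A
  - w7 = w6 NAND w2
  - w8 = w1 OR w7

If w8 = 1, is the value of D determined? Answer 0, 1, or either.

either

Both values of D occur among assignments with w8 = 1:
  D=0: A=0, B=0, C=0, D=0, E=0
  D=1: A=0, B=0, C=0, D=1, E=0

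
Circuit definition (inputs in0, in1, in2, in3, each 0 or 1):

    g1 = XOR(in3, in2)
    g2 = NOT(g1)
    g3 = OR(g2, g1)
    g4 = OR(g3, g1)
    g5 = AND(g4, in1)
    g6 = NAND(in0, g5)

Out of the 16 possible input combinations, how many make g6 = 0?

4

g6 = NAND(in0, g5) must be 0, so both in0 = 1 and g5 = 1.
Satisfying assignments:
  in0=1, in1=1, in2=0, in3=0
  in0=1, in1=1, in2=0, in3=1
  in0=1, in1=1, in2=1, in3=0
  in0=1, in1=1, in2=1, in3=1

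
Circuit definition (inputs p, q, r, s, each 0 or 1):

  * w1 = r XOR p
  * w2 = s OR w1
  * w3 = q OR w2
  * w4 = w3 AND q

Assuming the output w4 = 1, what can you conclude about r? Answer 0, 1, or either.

Both values of r occur among assignments with w4 = 1:
  r=0: p=0, q=1, r=0, s=0
  r=1: p=0, q=1, r=1, s=0

either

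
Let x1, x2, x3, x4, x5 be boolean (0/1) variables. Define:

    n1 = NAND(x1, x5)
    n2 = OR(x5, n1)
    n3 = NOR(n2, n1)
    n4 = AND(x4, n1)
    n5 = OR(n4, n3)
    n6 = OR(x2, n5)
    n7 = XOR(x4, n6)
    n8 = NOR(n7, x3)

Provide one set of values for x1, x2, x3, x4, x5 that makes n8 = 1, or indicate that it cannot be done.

x1=1, x2=0, x3=0, x4=0, x5=1

n8 = NOR(n7, x3) must be 1, so both n7 = 0 and x3 = 0.
n7 = XOR(x4, n6) must be 0, so x4 and n6 are equal.
Check with x1=1, x2=0, x3=0, x4=0, x5=1:
n1 = NAND(x1, x5) = NAND(1, 1) = 0
n2 = OR(x5, n1) = OR(1, 0) = 1
n3 = NOR(n2, n1) = NOR(1, 0) = 0
n4 = AND(x4, n1) = AND(0, 0) = 0
n5 = OR(n4, n3) = OR(0, 0) = 0
n6 = OR(x2, n5) = OR(0, 0) = 0
n7 = XOR(x4, n6) = XOR(0, 0) = 0
n8 = NOR(n7, x3) = NOR(0, 0) = 1
So n8 = 1 as required.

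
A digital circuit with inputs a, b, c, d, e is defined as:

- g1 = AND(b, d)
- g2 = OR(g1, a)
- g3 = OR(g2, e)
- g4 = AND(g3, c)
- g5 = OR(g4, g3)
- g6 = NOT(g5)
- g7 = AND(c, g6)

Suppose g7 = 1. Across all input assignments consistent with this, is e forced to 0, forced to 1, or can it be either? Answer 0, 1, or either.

g7 = AND(c, g6) must be 1, so both c = 1 and g6 = 1.
g6 = NOT(g5) must be 1, so g5 = 0.
g5 = OR(g4, g3) must be 0, so both g4 = 0 and g3 = 0.
Every assignment with g7 = 1 has e = 0; there are 3 such assignment(s).
  a=0, b=0, c=1, d=0, e=0
  a=0, b=0, c=1, d=1, e=0
  a=0, b=1, c=1, d=0, e=0

0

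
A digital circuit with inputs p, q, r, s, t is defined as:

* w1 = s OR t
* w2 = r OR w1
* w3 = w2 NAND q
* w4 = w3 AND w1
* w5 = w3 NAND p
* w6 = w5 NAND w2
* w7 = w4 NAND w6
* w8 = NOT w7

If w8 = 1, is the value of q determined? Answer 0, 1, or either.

w8 = NOT w7 must be 1, so w7 = 0.
w7 = w4 NAND w6 must be 0, so both w4 = 1 and w6 = 1.
w4 = w3 AND w1 must be 1, so both w3 = 1 and w1 = 1.
Every assignment with w8 = 1 has q = 0; there are 6 such assignment(s).

0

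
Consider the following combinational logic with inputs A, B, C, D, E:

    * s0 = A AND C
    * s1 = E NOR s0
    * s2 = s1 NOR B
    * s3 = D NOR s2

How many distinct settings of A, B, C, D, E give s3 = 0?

21

s3 = D NOR s2 must be 0, so at least one of D, s2 is 1.
Enumerating the 32 input combinations, 21 give s3 = 0 and 11 give s3 = 1.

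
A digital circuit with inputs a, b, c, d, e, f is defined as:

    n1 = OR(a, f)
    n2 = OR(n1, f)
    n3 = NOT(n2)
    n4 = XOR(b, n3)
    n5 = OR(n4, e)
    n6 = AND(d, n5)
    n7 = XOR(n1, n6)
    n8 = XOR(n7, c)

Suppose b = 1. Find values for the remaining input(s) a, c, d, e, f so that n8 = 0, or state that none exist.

a=1, c=0, d=1, e=1, f=0

n8 = XOR(n7, c) must be 0, so n7 and c are equal.
Check with b = 1 and a=1, c=0, d=1, e=1, f=0:
n1 = OR(a, f) = OR(1, 0) = 1
n2 = OR(n1, f) = OR(1, 0) = 1
n3 = NOT(n2) = NOT 1 = 0
n4 = XOR(b, n3) = XOR(1, 0) = 1
n5 = OR(n4, e) = OR(1, 1) = 1
n6 = AND(d, n5) = AND(1, 1) = 1
n7 = XOR(n1, n6) = XOR(1, 1) = 0
n8 = XOR(n7, c) = XOR(0, 0) = 0
So n8 = 0.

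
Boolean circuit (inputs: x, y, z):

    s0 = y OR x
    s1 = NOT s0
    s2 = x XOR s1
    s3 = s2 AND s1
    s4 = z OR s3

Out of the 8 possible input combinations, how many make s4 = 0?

s4 = z OR s3 must be 0, so both z = 0 and s3 = 0.
s3 = s2 AND s1 must be 0, so at least one of s2, s1 is 0.
Satisfying assignments:
  x=0, y=1, z=0
  x=1, y=0, z=0
  x=1, y=1, z=0

3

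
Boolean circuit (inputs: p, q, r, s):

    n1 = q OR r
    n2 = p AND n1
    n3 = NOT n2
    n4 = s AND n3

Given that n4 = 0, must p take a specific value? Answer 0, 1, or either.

either

Both values of p occur among assignments with n4 = 0:
  p=0: p=0, q=0, r=0, s=0
  p=1: p=1, q=0, r=0, s=0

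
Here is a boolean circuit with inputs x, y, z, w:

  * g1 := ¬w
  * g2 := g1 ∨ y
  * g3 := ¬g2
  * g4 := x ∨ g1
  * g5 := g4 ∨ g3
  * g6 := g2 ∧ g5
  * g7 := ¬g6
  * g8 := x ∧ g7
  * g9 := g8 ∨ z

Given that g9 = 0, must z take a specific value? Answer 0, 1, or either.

0

g9 = g8 ∨ z must be 0, so both g8 = 0 and z = 0.
g8 = x ∧ g7 must be 0, so at least one of x, g7 is 0.
Every assignment with g9 = 0 has z = 0; there are 7 such assignment(s).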